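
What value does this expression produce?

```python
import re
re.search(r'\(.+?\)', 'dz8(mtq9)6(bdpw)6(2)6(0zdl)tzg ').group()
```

'(mtq9)'

Unlike `match`, `search` isn't anchored — it looks for the pattern anywhere in the string.
The match spans [3:9] → '(mtq9)'.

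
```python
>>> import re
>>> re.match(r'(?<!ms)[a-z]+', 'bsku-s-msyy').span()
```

(0, 4)

The negative lookahead/lookbehind blocks any match where the forbidden context is present.
With `match`, the pattern is implicitly anchored at the beginning.
The match spans [0:4] → 'bsku'.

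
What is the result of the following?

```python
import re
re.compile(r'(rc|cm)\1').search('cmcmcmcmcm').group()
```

'cmcm'

`\1` has to match the exact text group 1 already captured.
`re.search` tries every starting position until one works.
The match spans [0:4] → 'cmcm'.
Captured: group 1 = 'cm'.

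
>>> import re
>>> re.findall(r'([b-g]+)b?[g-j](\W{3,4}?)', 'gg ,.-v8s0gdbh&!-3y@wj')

[('g', ' ,.'), ('gdb', '&!-')]

A non-greedy quantifier consumes as few characters as it can — just enough that the remainder of the pattern still matches from where it stops; whatever follows it matches normally.
With 2 capturing groups, `findall` returns a 2-tuple per match.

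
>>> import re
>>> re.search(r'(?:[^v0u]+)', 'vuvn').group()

The match spans [3:4] → 'n'.

'n'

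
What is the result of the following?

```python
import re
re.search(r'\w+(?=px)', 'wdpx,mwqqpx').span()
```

(0, 2)

Lookahead/lookbehind check context without consuming it, so the matched span excludes the asserted characters.
Unlike `match`, `search` isn't anchored — it looks for the pattern anywhere in the string.
The match spans [0:2] → 'wd'.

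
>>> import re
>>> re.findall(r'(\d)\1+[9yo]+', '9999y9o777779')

['9', '7']

After group 1 captures some text, `\1` only succeeds where that same text appears again.
Scanning left to right: at [0:7] match '9999y9o', group 1 = '9'; at [7:13] match '777779', group 1 = '7'.
Because there's exactly one group, `findall` drops the full match and keeps group 1 from each hit.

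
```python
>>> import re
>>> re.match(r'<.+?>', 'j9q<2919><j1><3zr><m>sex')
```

None

`re.match` won't scan ahead — the pattern has to work from the very first character.
Here the string doesn't start with a match, so the call returns None.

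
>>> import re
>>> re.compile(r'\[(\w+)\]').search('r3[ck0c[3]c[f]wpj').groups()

('3',)

`search` walks the string left to right and returns the first match it finds.
The match spans [7:10] → '[3]'.
Captured: group 1 = '3'.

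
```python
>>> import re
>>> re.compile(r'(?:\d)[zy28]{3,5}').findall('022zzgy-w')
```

['022zz']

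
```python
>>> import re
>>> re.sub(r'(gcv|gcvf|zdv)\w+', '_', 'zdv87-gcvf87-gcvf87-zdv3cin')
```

'_-_-_-_'

Every occurrence is swapped for '_'.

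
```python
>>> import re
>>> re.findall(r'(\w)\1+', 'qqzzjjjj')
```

`\1` is not a pattern — it's the concrete string captured by group 1, re-applied verbatim.
With a single group, `findall` returns only what that group captured — 3 items.

['q', 'z', 'j']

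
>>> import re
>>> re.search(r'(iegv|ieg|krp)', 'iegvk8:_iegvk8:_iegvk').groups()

The match spans [0:4] → 'iegv'.
Captured: group 1 = 'iegv'.

('iegv',)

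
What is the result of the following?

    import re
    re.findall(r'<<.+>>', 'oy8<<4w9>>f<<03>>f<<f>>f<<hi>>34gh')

No capturing groups, so `findall` returns the 1 full match string.

['<<4w9>>f<<03>>f<<f>>f<<hi>>']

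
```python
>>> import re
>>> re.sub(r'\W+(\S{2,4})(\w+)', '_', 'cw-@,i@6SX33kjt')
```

'cw_'

This matches one or more of a non-word character; then 2 to 4 of a non-whitespace character (captured); then one or more of a word character (captured).
Each match is replaced by '_'.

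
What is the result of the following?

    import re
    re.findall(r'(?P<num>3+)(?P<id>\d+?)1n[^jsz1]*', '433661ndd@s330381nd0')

[('33', '66'), ('33', '038')]

Pattern: one or more of a literal '3' (captured as 'num'); then one or more of a digit (lazy) (captured as 'id'); then the literal '1n', then zero or more of any character except [jsz1].
Walking the string: at [1:10] match '33661ndd@', groups = ('33', '66'); at [11:20] match '330381nd0', groups = ('33', '038').
`findall` packs the 2 group values into a tuple for every match.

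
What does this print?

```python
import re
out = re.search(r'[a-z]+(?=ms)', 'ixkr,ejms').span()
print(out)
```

(5, 7)

The positive lookaround only admits positions where the adjacent text matches; those characters stay outside the span.
`re.search` scans for the first position where the pattern succeeds.
The match spans [5:7] → 'ej'.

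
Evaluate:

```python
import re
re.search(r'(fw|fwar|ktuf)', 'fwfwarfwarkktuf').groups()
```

('fw',)

Unlike `match`, `search` isn't anchored — it looks for the pattern anywhere in the string.
The match spans [0:2] → 'fw'.
Captured: group 1 = 'fw'.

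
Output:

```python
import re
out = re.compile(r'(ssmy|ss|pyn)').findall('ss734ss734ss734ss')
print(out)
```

['ss', 'ss', 'ss', 'ss']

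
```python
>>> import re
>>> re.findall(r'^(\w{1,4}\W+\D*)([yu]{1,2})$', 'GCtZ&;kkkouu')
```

With 2 capturing groups, `findall` returns a 2-tuple per match.

[('GCtZ&;kkkou', 'u')]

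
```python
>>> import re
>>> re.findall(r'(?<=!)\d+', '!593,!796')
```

Because the assertion is zero-width, the text it checks is not consumed and won't appear in the result.
Matches: at [1:4] → '593'; at [6:9] → '796'.
No capturing groups, so `findall` returns the 2 full match strings.

['593', '796']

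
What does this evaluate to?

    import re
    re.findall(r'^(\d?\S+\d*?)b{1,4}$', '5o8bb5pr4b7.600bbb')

The pattern matches anchored at the start of the string; then optionally a digit, then one or more of a non-whitespace character, then zero or more of a digit (lazy) (captured); then 1 to 4 of a literal 'b'; then anchored at the end.
Because there's exactly one group, `findall` drops the full match and keeps group 1 from the one hit.

['5o8bb5pr4b7.600bb']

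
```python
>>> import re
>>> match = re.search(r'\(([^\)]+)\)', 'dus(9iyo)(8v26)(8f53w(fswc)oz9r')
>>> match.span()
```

`search` walks the string left to right and returns the first match it finds.
The match spans [3:9] → '(9iyo)'.
Captured: group 1 = '9iyo'.

(3, 9)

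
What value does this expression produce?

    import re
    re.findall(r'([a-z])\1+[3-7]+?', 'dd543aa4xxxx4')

['d', 'a', 'x']

The backreference `\1` re-matches whatever the first group consumed, character for character.
Matches: at [0:3] match 'dd5', group 1 = 'd'; at [5:8] match 'aa4', group 1 = 'a'; at [8:13] match 'xxxx4', group 1 = 'x'.
One capturing group, so `findall` returns just the captured substring from each match — 3 in all.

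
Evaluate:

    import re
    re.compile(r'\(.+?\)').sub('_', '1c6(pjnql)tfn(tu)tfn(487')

'1c6_tfn_tfn(487'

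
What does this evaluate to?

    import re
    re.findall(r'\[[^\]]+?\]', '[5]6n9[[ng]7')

['[5]', '[[ng]']

Scanning left to right: at [0:3] → '[5]'; at [6:11] → '[[ng]'.
With no groups in the pattern, `findall` gives back each whole match — 2 here.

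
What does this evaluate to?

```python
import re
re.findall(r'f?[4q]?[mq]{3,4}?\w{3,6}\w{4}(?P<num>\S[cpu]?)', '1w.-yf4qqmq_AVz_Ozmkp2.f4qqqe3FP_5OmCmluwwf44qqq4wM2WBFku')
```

Pattern: optionally a literal 'f', then optionally one of [4q]; then 3 to 4 of one of [mq] (lazy), then 3 to 6 of a word character, then exactly 4 of a word character; then a non-whitespace character, then optionally one of [cpu] (captured as 'num').
A `+?`/`*?`/`{m,n}?` starts at its minimum and grows only as far as needed for what follows to match.
Scanning left to right: at [5:21] match 'f4qqmq_AVz_Ozmkp', group 1 = 'p'; at [23:40] match 'f4qqqe3FP_5OmCmlu', group 1 = 'lu'; at [44:57] match '4qqq4wM2WBFku', group 1 = 'u'.
With a single group, `findall` returns only what that group captured — 3 items.

['p', 'lu', 'u']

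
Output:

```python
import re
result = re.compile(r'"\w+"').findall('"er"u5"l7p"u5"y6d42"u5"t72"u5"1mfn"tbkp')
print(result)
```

['"er"', '"l7p"', '"y6d42"', '"t72"', '"1mfn"']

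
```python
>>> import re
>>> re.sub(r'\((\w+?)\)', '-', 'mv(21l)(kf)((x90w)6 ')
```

'mv--(-6 '

Matches: at [2:7] → '(21l)'; at [7:11] → '(kf)'; at [12:18] → '(x90w)'.
`sub` substitutes '-' at each match site.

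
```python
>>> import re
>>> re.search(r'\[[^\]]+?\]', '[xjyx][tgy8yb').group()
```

`re.search` scans for the first position where the pattern succeeds.
The match spans [0:6] → '[xjyx]'.

'[xjyx]'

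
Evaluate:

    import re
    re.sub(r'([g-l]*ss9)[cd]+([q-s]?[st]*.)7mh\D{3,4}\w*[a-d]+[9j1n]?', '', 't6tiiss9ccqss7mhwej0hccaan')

't6t'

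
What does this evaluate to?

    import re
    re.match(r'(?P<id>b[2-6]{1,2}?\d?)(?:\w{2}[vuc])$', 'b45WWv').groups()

This matches the literal 'b', then 1 to 2 of a character in [2-6] (lazy), then optionally a digit (captured as 'id'); then exactly 2 of a word character, then one of [vuc] (non-capturing group); then anchored at the end.
`match` is anchored at position 0; if the pattern doesn't fit there, it returns None.
The match spans [0:6] → 'b45WWv'.
Captured: group 1 = 'b45'.

('b45',)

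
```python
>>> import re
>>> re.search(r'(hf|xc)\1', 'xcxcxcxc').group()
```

'xcxc'

The backreference `\1` re-matches whatever the first group consumed, character for character.
`re.search` scans for the first position where the pattern succeeds.
The match spans [0:4] → 'xcxc'.
Captured: group 1 = 'xc'.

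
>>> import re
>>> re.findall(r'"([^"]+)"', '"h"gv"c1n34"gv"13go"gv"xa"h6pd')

['h', 'c1n34', '13go', 'xa']

`findall` collects group 1 from each match (4 total).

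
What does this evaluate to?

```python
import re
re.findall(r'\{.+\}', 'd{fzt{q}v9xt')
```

['{fzt{q}']

Scanning left to right: at [1:8] → '{fzt{q}'.
With no groups in the pattern, `findall` gives back each whole match — 1 here.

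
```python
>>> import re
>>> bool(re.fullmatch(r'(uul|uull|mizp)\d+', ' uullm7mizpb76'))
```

For `fullmatch`, every character of the input must be accounted for by the pattern.
Here the pattern can't cover the whole string, so the call returns None, and `bool(None)` is False.

False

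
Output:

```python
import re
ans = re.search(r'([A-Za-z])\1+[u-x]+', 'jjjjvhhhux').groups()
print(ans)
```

The backreference `\1` re-matches whatever the first group consumed, character for character.
`re.search` scans for the first position where the pattern succeeds.
The match spans [0:5] → 'jjjjv'.
Captured: group 1 = 'j'.

('j',)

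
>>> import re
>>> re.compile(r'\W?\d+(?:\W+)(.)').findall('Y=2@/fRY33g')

['f']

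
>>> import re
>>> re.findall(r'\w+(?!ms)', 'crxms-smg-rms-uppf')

The negative lookaround is zero-width — it rules out positions where the adjacent text would match, without consuming anything.
Since nothing is captured, `findall` lists the 4 matched substrings directly.

['crxms', 'smg', 'rms', 'uppf']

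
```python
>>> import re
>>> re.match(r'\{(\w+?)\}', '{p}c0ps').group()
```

'{p}'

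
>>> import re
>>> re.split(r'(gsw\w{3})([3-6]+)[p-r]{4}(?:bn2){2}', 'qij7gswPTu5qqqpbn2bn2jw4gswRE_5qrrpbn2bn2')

['qij7', 'gswPTu', '5', 'jw4', 'gswRE_', '5', '']

The pattern matches the literal 'gsw', then exactly 3 of a word character (captured); then one or more of a character in [3-6] (captured); then exactly 4 of a character in [p-r], then the literal 'bn2' repeated 2 times.
With a capturing group present, the delimiter's captured portion is kept in the result list.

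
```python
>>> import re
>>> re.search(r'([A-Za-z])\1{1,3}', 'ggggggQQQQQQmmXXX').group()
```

'gggg'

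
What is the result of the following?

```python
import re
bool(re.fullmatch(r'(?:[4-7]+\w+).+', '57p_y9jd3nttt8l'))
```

True

This matches one or more of a character in [4-7], then one or more of a word character (non-capturing group); then one or more of any character.
`re.fullmatch` requires the pattern to consume the entire string.
The match spans [0:15] → '57p_y9jd3nttt8l'.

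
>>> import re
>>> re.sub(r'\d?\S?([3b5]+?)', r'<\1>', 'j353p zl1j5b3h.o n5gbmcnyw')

'<3><3>p zl<5><3>h.o <5><b>mcnyw'

Lazy quantifiers expand one character at a time until the remainder of the pattern can match.
`\1` in the replacement pulls in group 1's text for each match.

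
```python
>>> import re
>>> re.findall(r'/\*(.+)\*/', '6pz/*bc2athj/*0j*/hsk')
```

Matches: at [3:18] match '/*bc2athj/*0j*/', group 1 = 'bc2athj/*0j'.
With a single group, `findall` returns only what that group captured — 1 item.

['bc2athj/*0j']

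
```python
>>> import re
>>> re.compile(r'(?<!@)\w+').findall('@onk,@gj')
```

['nk', 'j']

The negative lookahead/lookbehind blocks any match where the forbidden context is present.
Scanning left to right: at [2:4] → 'nk'; at [7:8] → 'j'.
No capturing groups, so `findall` returns the 2 full match strings.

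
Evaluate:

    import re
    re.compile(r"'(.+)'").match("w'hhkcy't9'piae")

`re.match` only tries the pattern at the start of the string.
Here the pattern fails at index 0, so the call returns None.

None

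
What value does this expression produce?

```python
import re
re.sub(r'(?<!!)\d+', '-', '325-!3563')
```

'--!3-'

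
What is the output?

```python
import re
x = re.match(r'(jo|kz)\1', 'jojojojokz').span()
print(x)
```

(0, 4)

`match` is anchored at position 0; if the pattern doesn't fit there, it returns None.
The match spans [0:4] → 'jojo'.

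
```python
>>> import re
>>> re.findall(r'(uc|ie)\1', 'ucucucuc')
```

`\1` has to match the exact text group 1 already captured.
Matches: at [0:4] match 'ucuc', group 1 = 'uc'; at [4:8] match 'ucuc', group 1 = 'uc'.
Because there's exactly one group, `findall` drops the full match and keeps group 1 from each hit.

['uc', 'uc']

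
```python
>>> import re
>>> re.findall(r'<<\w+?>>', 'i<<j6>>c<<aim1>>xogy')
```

No capturing groups, so `findall` returns the 2 full match strings.

['<<j6>>', '<<aim1>>']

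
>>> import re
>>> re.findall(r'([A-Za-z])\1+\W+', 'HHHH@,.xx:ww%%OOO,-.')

['H', 'x', 'w', 'O']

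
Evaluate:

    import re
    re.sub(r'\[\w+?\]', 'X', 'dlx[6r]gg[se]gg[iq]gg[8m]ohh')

'dlxXggXggXggXohh'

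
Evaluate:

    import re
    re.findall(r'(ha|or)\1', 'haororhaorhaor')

['or']

A backreference is literal: `\1` must see the identical characters the first group matched.
With a single group, `findall` returns only what that group captured — 1 item.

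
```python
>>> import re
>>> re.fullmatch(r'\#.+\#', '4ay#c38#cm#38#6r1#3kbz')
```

None

`fullmatch` succeeds only if the pattern covers the string from start to end.
Here the pattern can't cover the whole string, so the call returns None.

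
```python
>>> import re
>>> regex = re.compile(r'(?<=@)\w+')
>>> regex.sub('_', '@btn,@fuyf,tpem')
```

Because the assertion is zero-width, the text it checks is not consumed and won't appear in the result.
Each match is replaced by '_'.

'@_,@_,tpem'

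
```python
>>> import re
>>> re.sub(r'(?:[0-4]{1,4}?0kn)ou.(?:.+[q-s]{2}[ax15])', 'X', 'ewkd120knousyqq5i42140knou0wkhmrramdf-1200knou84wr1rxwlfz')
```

This matches 1 to 4 of a character in [0-4] (lazy), then the literal '0kn' (non-capturing group); then the literal 'ou', then any character; then one or more of any character, then exactly 2 of a character in [q-s], then one of [ax15] (non-capturing group).
Matches: at [4:34] → '120knousyqq5i42140knou0wkhmrra'.
Each match is replaced by 'X'.

'ewkdXmdf-1200knou84wr1rxwlfz'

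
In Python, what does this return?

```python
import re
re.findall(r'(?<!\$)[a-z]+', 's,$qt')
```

['s', 't']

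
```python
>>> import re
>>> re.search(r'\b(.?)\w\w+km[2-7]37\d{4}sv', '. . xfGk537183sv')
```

None

Here nothing in the string fits, so the call returns None.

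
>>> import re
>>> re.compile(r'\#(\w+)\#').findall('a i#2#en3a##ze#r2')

Matches: at [3:6] match '#2#', group 1 = '2'; at [11:15] match '#ze#', group 1 = 'ze'.
One capturing group, so `findall` returns just the captured substring from each match — 2 in all.

['2', 'ze']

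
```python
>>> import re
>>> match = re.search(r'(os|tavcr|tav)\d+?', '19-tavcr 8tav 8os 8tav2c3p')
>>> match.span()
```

(19, 23)

`search` walks the string left to right and returns the first match it finds.
The match spans [19:23] → 'tav2'.
Captured: group 1 = 'tav'.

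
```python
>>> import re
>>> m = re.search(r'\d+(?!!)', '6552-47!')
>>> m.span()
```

Because the assertion is negative and zero-width, positions next to the forbidden text are skipped.
`search` walks the string left to right and returns the first match it finds.
The match spans [0:4] → '6552'.

(0, 4)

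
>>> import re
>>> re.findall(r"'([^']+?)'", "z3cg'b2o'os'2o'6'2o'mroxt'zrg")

['b2o', '2o', '2o']

Scanning left to right: at [4:9] match "'b2o'", group 1 = 'b2o'; at [11:15] match "'2o'", group 1 = '2o'; at [16:20] match "'2o'", group 1 = '2o'.
One capturing group, so `findall` returns just the captured substring from each match — 3 in all.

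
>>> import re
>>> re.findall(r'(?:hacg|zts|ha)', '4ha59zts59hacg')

The regex engine tests alternatives in the order written; an earlier branch that matches wins even if a later one would match more.
No capturing groups, so `findall` returns the 3 full match strings.

['ha', 'zts', 'hacg']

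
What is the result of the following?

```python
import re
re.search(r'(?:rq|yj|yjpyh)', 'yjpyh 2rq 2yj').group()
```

'yj'

Branches in `(...|...)` are attempted left-to-right; the first branch that allows the whole pattern to succeed is taken.
The match spans [0:2] → 'yj'.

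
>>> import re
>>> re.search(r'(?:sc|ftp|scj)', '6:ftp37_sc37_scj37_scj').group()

'ftp'

The match spans [2:5] → 'ftp'.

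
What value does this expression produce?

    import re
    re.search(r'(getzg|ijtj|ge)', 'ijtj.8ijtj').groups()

('ijtj',)

`re.search` scans for the first position where the pattern succeeds.
The match spans [0:4] → 'ijtj'.
Captured: group 1 = 'ijtj'.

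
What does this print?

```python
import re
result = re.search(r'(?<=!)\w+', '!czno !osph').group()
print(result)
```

czno

Lookahead/lookbehind check context without consuming it, so the matched span excludes the asserted characters.
`re.search` scans for the first position where the pattern succeeds.
The match spans [1:5] → 'czno'.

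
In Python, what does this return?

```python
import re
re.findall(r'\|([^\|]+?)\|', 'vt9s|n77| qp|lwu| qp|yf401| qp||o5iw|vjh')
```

['n77', 'lwu', 'yf401', 'o5iw']

Scanning left to right: at [4:9] match '|n77|', group 1 = 'n77'; at [12:17] match '|lwu|', group 1 = 'lwu'; at [20:27] match '|yf401|', group 1 = 'yf401'; at [31:37] match '|o5iw|', group 1 = 'o5iw'.
One capturing group, so `findall` returns just the captured substring from each match — 4 in all.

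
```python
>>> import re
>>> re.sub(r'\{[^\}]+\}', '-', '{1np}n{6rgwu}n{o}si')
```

'-n-n-si'

`sub` substitutes '-' at each match site.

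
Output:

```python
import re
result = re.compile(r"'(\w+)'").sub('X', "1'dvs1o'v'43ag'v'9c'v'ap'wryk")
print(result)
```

1XvXvXvXwryk

Matches: at [1:8] → "'dvs1o'"; at [9:15] → "'43ag'"; at [16:20] → "'9c'"; at [21:25] → "'ap'".
Each match is replaced by 'X'.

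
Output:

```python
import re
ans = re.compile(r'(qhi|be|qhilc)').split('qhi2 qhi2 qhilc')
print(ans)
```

Alternation isn't longest-match — the leftmost alternative that fits at this position is chosen.
The group in the pattern means `split` returns the separators' captures alongside the pieces.

['', 'qhi', '2 ', 'qhi', '2 ', 'qhi', 'lc']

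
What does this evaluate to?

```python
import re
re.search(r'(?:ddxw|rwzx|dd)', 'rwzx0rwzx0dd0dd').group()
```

'rwzx'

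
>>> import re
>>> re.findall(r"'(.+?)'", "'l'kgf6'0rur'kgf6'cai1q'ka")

['l', '0rur', 'cai1q']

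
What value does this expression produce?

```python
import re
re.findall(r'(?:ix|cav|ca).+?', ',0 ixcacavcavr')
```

`|` is ordered: at each position the engine commits to the first alternative that works.
With no groups in the pattern, `findall` gives back each whole match — 2 here.

['ixc', 'cavc']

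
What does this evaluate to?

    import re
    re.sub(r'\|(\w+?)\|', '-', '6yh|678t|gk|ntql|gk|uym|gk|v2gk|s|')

'6yh-gk-gk-gk-s|'

Matches: at [3:9] → '|678t|'; at [11:17] → '|ntql|'; at [19:24] → '|uym|'; at [26:32] → '|v2gk|'.
Each match is replaced by '-'.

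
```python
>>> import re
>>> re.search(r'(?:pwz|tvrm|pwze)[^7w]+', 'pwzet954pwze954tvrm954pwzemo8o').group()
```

'pwzet954p'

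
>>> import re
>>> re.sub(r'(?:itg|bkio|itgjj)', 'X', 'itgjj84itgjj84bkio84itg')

The regex engine tests alternatives in the order written; an earlier branch that matches wins even if a later one would match more.
Each match is replaced by 'X'.

'Xjj84Xjj84X84X'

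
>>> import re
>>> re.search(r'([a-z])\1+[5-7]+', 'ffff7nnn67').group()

'ffff7'

After group 1 captures some text, `\1` only succeeds where that same text appears again.
`re.search` tries every starting position until one works.
The match spans [0:5] → 'ffff7'.
Captured: group 1 = 'f'.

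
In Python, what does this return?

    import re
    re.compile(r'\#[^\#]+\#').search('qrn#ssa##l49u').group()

'#ssa#'

`search` walks the string left to right and returns the first match it finds.
The match spans [3:8] → '#ssa#'.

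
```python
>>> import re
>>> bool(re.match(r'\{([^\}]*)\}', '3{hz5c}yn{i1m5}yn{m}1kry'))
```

False

`re.match` only tries the pattern at the start of the string.
Here the pattern fails at index 0, so the call returns None, and `bool(None)` is False.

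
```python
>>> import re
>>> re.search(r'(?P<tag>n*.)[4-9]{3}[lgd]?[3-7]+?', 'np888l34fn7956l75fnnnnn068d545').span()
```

(0, 7)

The pattern matches zero or more of a literal 'n', then any character (captured as 'tag'); then exactly 3 of a character in [4-9], then optionally one of [lgd]; then one or more of a character in [3-7] (lazy).
Unlike `match`, `search` isn't anchored — it looks for the pattern anywhere in the string.
The match spans [0:7] → 'np888l3'.
Captured: group 1 = 'np'.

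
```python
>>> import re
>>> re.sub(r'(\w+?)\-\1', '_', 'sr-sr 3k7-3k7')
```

`\1` is not a pattern — it's the concrete string captured by group 1, re-applied verbatim.
Matches: at [0:5] → 'sr-sr'; at [6:13] → '3k7-3k7'.
Each match is replaced by '_'.

'_ _'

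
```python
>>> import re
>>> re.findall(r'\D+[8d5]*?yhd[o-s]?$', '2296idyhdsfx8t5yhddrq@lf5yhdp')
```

['yhddrq@lf5yhdp']

Pattern: one or more of a non-digit, then zero or more of one of [8d5] (lazy); then the literal 'yhd', then optionally a character in [o-s]; then anchored at the end.
Matches: at [15:29] → 'yhddrq@lf5yhdp'.
`findall` yields the raw match text (1 of them) because the pattern has no groups.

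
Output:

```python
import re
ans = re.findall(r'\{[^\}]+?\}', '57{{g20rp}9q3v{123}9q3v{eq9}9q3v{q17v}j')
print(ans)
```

['{{g20rp}', '{123}', '{eq9}', '{q17v}']

No capturing groups, so `findall` returns the 4 full match strings.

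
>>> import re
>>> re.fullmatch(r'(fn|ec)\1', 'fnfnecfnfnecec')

`re.fullmatch` requires the pattern to consume the entire string.
Here the pattern can't cover the whole string, so the call returns None.

None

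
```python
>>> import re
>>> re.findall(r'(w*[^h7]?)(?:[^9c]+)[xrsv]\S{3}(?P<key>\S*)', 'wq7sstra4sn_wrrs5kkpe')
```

Multiple groups make `findall` return tuples — one 2-tuple for the one match.

[('wq', 'pe')]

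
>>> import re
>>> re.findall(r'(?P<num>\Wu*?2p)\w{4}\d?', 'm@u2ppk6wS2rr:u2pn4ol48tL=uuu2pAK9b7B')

Pattern: a non-word character, then zero or more of a literal 'u' (lazy), then the literal '2p' (captured as 'num'); then exactly 4 of a word character, then optionally a digit.
Walking the string: at [1:9] match '@u2ppk6w', group 1 = '@u2p'; at [13:22] match ':u2pn4ol4', group 1 = ':u2p'; at [25:36] match '=uuu2pAK9b7', group 1 = '=uuu2p'.
Because there's exactly one group, `findall` drops the full match and keeps group 1 from each hit.

['@u2p', ':u2p', '=uuu2p']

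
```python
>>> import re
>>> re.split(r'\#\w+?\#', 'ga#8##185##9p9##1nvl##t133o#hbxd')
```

Splitting on the pattern gives 6 pieces.

['ga', '', '', '', '', 'hbxd']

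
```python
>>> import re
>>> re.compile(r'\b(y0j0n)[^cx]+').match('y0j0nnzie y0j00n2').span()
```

(0, 17)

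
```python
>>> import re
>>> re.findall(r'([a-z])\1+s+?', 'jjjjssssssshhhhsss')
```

The backreference `\1` re-matches whatever the first group consumed, character for character.
`findall` collects group 1 from each match (3 total).

['j', 's', 'h']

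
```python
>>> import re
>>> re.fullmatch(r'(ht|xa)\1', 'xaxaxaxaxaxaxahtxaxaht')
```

None

The backreference `\1` re-matches whatever the first group consumed, character for character.
`fullmatch` succeeds only if the pattern covers the string from start to end.
Here the pattern can't cover the whole string, so the call returns None.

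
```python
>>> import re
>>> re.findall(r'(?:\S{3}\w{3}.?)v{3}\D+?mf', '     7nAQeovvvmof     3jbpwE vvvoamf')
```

['3jbpwE vvvoamf']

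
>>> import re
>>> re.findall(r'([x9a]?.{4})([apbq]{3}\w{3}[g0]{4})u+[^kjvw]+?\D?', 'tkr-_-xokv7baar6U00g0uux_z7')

This matches optionally one of [x9a], then exactly 4 of any character (captured); then exactly 3 of one of [apbq], then exactly 3 of a word character, then exactly 4 of one of [g0] (captured); then one or more of the literal 'u', then one or more of any character except [kjvw] (lazy), then optionally a non-digit.
Matches: at [6:25] match 'xokv7baar6U00g0uux_', groups = ('xokv7', 'baar6U00g0').
`findall` packs the 2 group values into a tuple for every match.

[('xokv7', 'baar6U00g0')]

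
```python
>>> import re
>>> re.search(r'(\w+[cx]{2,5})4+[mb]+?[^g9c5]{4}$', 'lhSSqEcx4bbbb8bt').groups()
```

('lhSSqEcx',)

The match spans [0:16] → 'lhSSqEcx4bbbb8bt'.
Captured: group 1 = 'lhSSqEcx'.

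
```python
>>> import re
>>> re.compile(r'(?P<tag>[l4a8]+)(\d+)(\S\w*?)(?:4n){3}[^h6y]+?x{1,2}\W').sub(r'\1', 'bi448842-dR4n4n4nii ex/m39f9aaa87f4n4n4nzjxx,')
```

The pattern matches one or more of one of [l4a8] (captured as 'tag'); then one or more of a digit (captured); then a non-whitespace character, then zero or more of a word character (lazy) (captured); then the literal '4n' repeated 3 times, then one or more of any character except [h6y] (lazy), then 1 to 2 of the literal 'x'; then a non-word character.
Lazy quantifiers expand one character at a time until the remainder of the pattern can match.
Matches: at [2:23] → '448842-dR4n4n4nii ex/'; at [28:45] → 'aaa87f4n4n4nzjxx,'.
Each match is replaced using the text its own group 1 captured.

'bi44884m39f9aaa8'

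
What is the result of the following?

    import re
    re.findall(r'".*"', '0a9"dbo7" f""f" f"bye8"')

Scanning left to right: at [3:23] → '"dbo7" f""f" f"bye8"'.
`findall` yields the raw match text (1 of them) because the pattern has no groups.

['"dbo7" f""f" f"bye8"']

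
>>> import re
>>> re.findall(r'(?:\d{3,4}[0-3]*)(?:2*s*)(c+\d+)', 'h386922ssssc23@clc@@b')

['c23']

With a single group, `findall` returns only what that group captured — 1 item.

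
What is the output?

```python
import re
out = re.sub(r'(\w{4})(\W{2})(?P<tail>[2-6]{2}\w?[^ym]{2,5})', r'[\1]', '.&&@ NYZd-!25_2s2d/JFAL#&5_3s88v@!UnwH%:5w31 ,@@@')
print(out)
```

.&&@ [NYZd]JFAL#&5_3s88v@!UnwH%:5w31 ,@@@

Each match is replaced using the text its own group 1 captured.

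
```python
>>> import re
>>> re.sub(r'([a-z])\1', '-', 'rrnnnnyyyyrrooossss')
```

'-------o--'

The backreference `\1` re-matches whatever the first group consumed, character for character.
Matches: at [0:2] → 'rr'; at [2:4] → 'nn'; at [4:6] → 'nn'; at [6:8] → 'yy'; at [8:10] → 'yy'; ….
Each match is replaced by '-'.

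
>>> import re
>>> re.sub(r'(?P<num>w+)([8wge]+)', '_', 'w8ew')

This matches one or more of a literal 'w' (captured as 'num'); then one or more of one of [8wge] (captured).
Matches: at [0:4] → 'w8ew'.
Every occurrence is swapped for '_'.

'_'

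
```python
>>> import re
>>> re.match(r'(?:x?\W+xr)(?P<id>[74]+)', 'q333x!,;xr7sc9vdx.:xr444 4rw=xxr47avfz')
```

None

Pattern: optionally the literal 'x', then one or more of a non-word character, then the literal 'xr' (non-capturing group); then one or more of one of [74] (captured as 'id').
`match` is anchored at position 0; if the pattern doesn't fit there, it returns None.
Here the pattern fails at index 0, so the call returns None.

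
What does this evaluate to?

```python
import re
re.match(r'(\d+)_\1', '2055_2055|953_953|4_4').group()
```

'2055_2055'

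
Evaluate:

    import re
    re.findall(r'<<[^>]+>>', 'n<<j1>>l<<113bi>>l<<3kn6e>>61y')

Matches: at [1:7] → '<<j1>>'; at [8:17] → '<<113bi>>'; at [18:27] → '<<3kn6e>>'.
No capturing groups, so `findall` returns the 3 full match strings.

['<<j1>>', '<<113bi>>', '<<3kn6e>>']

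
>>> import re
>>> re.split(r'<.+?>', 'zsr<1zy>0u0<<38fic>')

['zsr', '0u0', '']

Matches to split on: at [3:8] → '<1zy>'; at [11:19] → '<<38fic>'.
Splitting on the pattern gives 3 pieces.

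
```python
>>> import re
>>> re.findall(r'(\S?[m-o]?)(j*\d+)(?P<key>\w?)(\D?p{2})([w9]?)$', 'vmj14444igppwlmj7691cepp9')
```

[('lm', 'j7691', 'c', 'epp', '9')]

Multiple groups make `findall` return tuples — one 5-tuple for the one match.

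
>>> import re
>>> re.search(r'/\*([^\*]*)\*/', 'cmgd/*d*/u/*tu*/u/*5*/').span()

The match spans [4:9] → '/*d*/'.

(4, 9)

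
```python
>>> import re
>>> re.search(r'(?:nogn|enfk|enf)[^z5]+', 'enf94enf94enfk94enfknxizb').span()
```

(0, 23)

The match spans [0:23] → 'enf94enf94enfk94enfknxi'.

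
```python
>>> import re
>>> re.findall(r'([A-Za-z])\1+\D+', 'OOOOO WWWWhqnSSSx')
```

['O']

A backreference is literal: `\1` must see the identical characters the first group matched.
With a single group, `findall` returns only what that group captured — 1 item.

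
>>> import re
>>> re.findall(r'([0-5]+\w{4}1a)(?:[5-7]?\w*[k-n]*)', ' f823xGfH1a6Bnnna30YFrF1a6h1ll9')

Pattern: one or more of a character in [0-5], then exactly 4 of a word character, then the literal '1a' (captured); then optionally a character in [5-7], then zero or more of a word character, then zero or more of a character in [k-n] (non-capturing group).
One capturing group, so `findall` returns just the captured substring from the one match — 1 in all.

['23xGfH1a']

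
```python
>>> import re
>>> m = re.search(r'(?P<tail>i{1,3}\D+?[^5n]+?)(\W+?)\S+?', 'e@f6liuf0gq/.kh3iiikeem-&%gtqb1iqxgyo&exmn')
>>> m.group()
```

'iuf0gq/.'

The pattern matches 1 to 3 of a literal 'i', then one or more of a non-digit (lazy), then one or more of any character except [5n] (lazy) (captured as 'tail'); then one or more of a non-word character (lazy) (captured); then one or more of a non-whitespace character (lazy).
`search` walks the string left to right and returns the first match it finds.
The match spans [5:13] → 'iuf0gq/.'.
Captured: group 1 = 'iuf0gq', group 2 = '/'.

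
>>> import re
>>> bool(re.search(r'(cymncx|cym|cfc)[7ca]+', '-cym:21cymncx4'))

`re.search` scans for the first position where the pattern succeeds.
Here no position works, so the call returns None, and `bool(None)` is False.

False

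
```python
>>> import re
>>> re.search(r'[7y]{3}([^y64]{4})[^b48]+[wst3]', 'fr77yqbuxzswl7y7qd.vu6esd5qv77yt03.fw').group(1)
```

'qbux'

Pattern: exactly 3 of one of [7y]; then exactly 4 of any character except [y64] (captured); then one or more of any character except [b48], then one of [wst3].
Unlike `match`, `search` isn't anchored — it looks for the pattern anywhere in the string.
The match spans [2:37] → '77yqbuxzswl7y7qd.vu6esd5qv77yt03.fw'.
Captured: group 1 = 'qbux'.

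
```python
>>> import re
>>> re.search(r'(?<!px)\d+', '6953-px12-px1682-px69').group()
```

`(?!…)`/`(?<!…)` only lets a position through if the neighbouring text does NOT match; no characters are consumed.
`search` walks the string left to right and returns the first match it finds.
The match spans [0:4] → '6953'.

'6953'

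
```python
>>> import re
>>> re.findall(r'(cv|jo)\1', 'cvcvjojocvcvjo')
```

['cv', 'jo', 'cv']

The backreference `\1` re-matches whatever the first group consumed, character for character.
Matches: at [0:4] match 'cvcv', group 1 = 'cv'; at [4:8] match 'jojo', group 1 = 'jo'; at [8:12] match 'cvcv', group 1 = 'cv'.
`findall` collects group 1 from each match (3 total).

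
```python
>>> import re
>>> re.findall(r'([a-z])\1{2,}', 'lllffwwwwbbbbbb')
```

`\1` is not a pattern — it's the concrete string captured by group 1, re-applied verbatim.
With a single group, `findall` returns only what that group captured — 3 items.

['l', 'w', 'b']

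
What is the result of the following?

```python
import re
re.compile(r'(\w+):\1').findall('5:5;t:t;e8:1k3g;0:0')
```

`\1` has to match the exact text group 1 already captured.
Walking the string: at [0:3] match '5:5', group 1 = '5'; at [4:7] match 't:t', group 1 = 't'; at [16:19] match '0:0', group 1 = '0'.
With a single group, `findall` returns only what that group captured — 3 items.

['5', 't', '0']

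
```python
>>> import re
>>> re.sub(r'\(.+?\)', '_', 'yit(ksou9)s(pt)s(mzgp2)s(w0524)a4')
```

Because the quantifier is non-greedy, it stops expanding at the earliest point where the rest of the pattern can succeed.
Every occurrence is swapped for '_'.

'yit_s_s_s_a4'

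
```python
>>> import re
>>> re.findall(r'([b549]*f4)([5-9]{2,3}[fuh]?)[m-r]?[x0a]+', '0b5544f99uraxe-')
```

[]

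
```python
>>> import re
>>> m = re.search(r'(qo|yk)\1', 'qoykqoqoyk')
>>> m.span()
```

`\1` has to match the exact text group 1 already captured.
`search` walks the string left to right and returns the first match it finds.
The match spans [4:8] → 'qoqo'.
Captured: group 1 = 'qo'.

(4, 8)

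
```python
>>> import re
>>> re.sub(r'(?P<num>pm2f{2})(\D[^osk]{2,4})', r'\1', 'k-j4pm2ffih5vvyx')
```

'k-j4pm2ffyx'

Pattern: the literal 'pm2', then exactly 2 of the literal 'f' (captured as 'num'); then a non-digit, then 2 to 4 of any character except [osk] (captured).
Matches: at [4:14] → 'pm2ffih5vv'.
Each match is replaced using the text its own group 1 captured.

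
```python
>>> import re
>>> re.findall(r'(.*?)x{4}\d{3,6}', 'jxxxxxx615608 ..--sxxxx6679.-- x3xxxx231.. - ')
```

['jxx', ' ..--s', '.-- x3']

A non-greedy quantifier consumes as few characters as it can — just enough that the remainder of the pattern still matches from where it stops; whatever follows it matches normally.
`findall` collects group 1 from each match (3 total).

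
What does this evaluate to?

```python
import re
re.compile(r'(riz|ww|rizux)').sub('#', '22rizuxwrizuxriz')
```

'22#uxw#ux#'

`|` is ordered: at each position the engine commits to the first alternative that works.
Matches: at [2:5] → 'riz'; at [8:11] → 'riz'; at [13:16] → 'riz'.
Each match is replaced by '#'.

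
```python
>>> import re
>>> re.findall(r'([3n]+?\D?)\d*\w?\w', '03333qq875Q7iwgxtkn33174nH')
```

['3', 'n']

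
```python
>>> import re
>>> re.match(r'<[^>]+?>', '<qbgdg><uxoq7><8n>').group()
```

'<qbgdg>'

With `match`, the pattern is implicitly anchored at the beginning.
The match spans [0:7] → '<qbgdg>'.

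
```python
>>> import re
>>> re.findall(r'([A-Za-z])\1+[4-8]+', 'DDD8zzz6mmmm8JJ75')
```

`\1` is not a pattern — it's the concrete string captured by group 1, re-applied verbatim.
Walking the string: at [0:4] match 'DDD8', group 1 = 'D'; at [4:8] match 'zzz6', group 1 = 'z'; at [8:13] match 'mmmm8', group 1 = 'm'; at [13:17] match 'JJ75', group 1 = 'J'.
Because there's exactly one group, `findall` drops the full match and keeps group 1 from each hit.

['D', 'z', 'm', 'J']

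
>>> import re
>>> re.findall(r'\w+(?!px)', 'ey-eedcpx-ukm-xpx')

The negative lookaround is zero-width — it rules out positions where the adjacent text would match, without consuming anything.
Walking the string: at [0:2] → 'ey'; at [3:9] → 'eedcpx'; at [10:13] → 'ukm'; at [14:17] → 'xpx'.
No capturing groups, so `findall` returns the 4 full match strings.

['ey', 'eedcpx', 'ukm', 'xpx']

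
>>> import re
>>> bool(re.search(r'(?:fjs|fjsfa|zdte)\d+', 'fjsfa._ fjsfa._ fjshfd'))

`re.search` scans for the first position where the pattern succeeds.
Here no position works, so the call returns None, and `bool(None)` is False.

False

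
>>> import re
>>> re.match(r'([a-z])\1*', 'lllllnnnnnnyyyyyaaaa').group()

'lllll'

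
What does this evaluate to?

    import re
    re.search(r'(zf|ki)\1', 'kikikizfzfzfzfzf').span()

(0, 4)

A backreference is literal: `\1` must see the identical characters the first group matched.
The match spans [0:4] → 'kiki'.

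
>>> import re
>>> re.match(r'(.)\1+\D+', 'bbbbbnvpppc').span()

`match` is anchored at position 0; if the pattern doesn't fit there, it returns None.
The match spans [0:11] → 'bbbbbnvpppc'.

(0, 11)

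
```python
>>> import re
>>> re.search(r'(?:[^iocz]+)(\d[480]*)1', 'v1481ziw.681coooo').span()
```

(0, 5)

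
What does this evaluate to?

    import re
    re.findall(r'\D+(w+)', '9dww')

['w']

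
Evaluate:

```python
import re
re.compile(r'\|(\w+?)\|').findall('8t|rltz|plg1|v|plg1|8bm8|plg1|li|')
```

With a single group, `findall` returns only what that group captured — 4 items.

['rltz', 'v', '8bm8', 'li']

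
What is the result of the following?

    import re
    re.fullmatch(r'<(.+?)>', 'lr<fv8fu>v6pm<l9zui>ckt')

None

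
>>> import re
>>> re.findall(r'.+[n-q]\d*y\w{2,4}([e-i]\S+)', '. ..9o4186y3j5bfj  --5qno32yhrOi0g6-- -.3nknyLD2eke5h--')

Pattern: one or more of any character; then a character in [n-q]; then zero or more of a digit, then the literal 'y', then 2 to 4 of a word character; then a character in [e-i], then one or more of a non-whitespace character (captured).
Walking the string: at [0:55] match '. ..9o4186y3j5bfj  --5qno32yhrOi0g6-- -.3nknyLD2eke5h--', group 1 = 'eke5h--'.
Because there's exactly one group, `findall` drops the full match and keeps group 1 from the one hit.

['eke5h--']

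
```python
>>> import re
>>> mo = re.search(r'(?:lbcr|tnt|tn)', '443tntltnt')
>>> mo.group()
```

'tnt'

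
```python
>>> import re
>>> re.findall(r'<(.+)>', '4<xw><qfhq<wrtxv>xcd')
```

['xw><qfhq<wrtxv']

Scanning left to right: at [1:17] match '<xw><qfhq<wrtxv>', group 1 = 'xw><qfhq<wrtxv'.
Because there's exactly one group, `findall` drops the full match and keeps group 1 from the one hit.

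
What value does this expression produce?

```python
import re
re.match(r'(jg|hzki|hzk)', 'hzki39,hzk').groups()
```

('hzki',)

`|` is ordered: at each position the engine commits to the first alternative that works.
`match` is anchored at position 0; if the pattern doesn't fit there, it returns None.
The match spans [0:4] → 'hzki'.
Captured: group 1 = 'hzki'.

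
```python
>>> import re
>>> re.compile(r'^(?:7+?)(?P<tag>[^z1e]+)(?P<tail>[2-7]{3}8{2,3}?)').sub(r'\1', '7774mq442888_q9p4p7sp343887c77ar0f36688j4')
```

Pattern: anchored at the start of the string; then one or more of a literal '7' (lazy) (non-capturing group); then one or more of any character except [z1e] (captured as 'tag'); then exactly 3 of a character in [2-7], then 2 to 3 of the literal '8' (lazy) (captured as 'tail').
The `?` after the quantifier makes it lazy — it takes as little as possible before letting the rest of the pattern try.
Matches: at [0:39] → '7774mq442888_q9p4p7sp343887c77ar0f36688'.
Each match is replaced using the text its own group 1 captured.

'774mq442888_q9p4p7sp343887c77ar0fj4'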